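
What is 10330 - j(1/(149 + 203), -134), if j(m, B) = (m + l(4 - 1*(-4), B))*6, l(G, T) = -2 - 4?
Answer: 1824413/176 ≈ 10366.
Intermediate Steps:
l(G, T) = -6
j(m, B) = -36 + 6*m (j(m, B) = (m - 6)*6 = (-6 + m)*6 = -36 + 6*m)
10330 - j(1/(149 + 203), -134) = 10330 - (-36 + 6/(149 + 203)) = 10330 - (-36 + 6/352) = 10330 - (-36 + 6*(1/352)) = 10330 - (-36 + 3/176) = 10330 - 1*(-6333/176) = 10330 + 6333/176 = 1824413/176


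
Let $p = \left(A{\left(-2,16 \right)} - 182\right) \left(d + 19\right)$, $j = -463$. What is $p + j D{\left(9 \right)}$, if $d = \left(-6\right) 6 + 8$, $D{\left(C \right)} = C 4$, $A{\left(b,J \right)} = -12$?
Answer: $-14922$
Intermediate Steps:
$D{\left(C \right)} = 4 C$
$d = -28$ ($d = -36 + 8 = -28$)
$p = 1746$ ($p = \left(-12 - 182\right) \left(-28 + 19\right) = \left(-194\right) \left(-9\right) = 1746$)
$p + j D{\left(9 \right)} = 1746 - 463 \cdot 4 \cdot 9 = 1746 - 16668 = -14922$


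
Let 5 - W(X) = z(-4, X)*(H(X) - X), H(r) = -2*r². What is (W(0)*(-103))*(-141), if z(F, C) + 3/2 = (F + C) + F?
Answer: 72615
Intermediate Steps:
z(F, C) = -3/2 + C + 2*F (z(F, C) = -3/2 + ((F + C) + F) = -3/2 + ((C + F) + F) = -3/2 + (C + 2*F) = -3/2 + C + 2*F)
W(X) = 5 - (-19/2 + X)*(-X - 2*X²) (W(X) = 5 - (-3/2 + X + 2*(-4))*(-2*X² - X) = 5 - (-3/2 + X - 8)*(-X - 2*X²) = 5 - (-19/2 + X)*(-X - 2*X²))
(W(0)*(-103))*(-141) = ((5 - 18*0² + 2*0³ - 19/2*0)*(-103))*(-141) = ((5 - 18*0 + 2*0 + 0)*(-103))*(-141) = ((5 + 0 + 0 + 0)*(-103))*(-141) = (5*(-103))*(-141) = -515*(-141) = 72615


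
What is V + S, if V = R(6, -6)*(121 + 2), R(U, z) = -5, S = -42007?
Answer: -42622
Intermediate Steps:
V = -615 (V = -5*(121 + 2) = -5*123 = -615)
V + S = -615 - 42007 = -42622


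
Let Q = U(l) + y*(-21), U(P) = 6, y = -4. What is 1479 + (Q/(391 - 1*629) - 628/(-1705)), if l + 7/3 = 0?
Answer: 300079712/202895 ≈ 1479.0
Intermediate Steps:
l = -7/3 (l = -7/3 + 0 = -7/3 ≈ -2.3333)
Q = 90 (Q = 6 - 4*(-21) = 6 + 84 = 90)
1479 + (Q/(391 - 1*629) - 628/(-1705)) = 1479 + (90/(391 - 1*629) - 628/(-1705)) = 1479 + (90/(391 - 629) - 628*(-1/1705)) = 1479 + (90/(-238) + 628/1705) = 1479 + (90*(-1/238) + 628/1705) = 1479 + (-45/119 + 628/1705) = 1479 - 1993/202895 = 300079712/202895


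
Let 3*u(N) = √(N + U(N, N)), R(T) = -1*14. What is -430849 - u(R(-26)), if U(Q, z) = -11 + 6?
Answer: -430849 - I*√19/3 ≈ -4.3085e+5 - 1.453*I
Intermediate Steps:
U(Q, z) = -5
R(T) = -14
u(N) = √(-5 + N)/3 (u(N) = √(N - 5)/3 = √(-5 + N)/3)
-430849 - u(R(-26)) = -430849 - √(-5 - 14)/3 = -430849 - √(-19)/3 = -430849 - I*√19/3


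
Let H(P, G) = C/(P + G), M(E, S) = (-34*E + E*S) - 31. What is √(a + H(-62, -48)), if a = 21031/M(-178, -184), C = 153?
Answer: I*√15434542200770/4265030 ≈ 0.92114*I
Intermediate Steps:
M(E, S) = -31 - 34*E + E*S
H(P, G) = 153/(G + P) (H(P, G) = 153/(P + G) = 153/(G + P))
a = 21031/38773 (a = 21031/(-31 - 34*(-178) - 178*(-184)) = 21031/(-31 + 6052 + 32752) = 21031/38773 ≈ 0.54241)
√(a + H(-62, -48)) = √(21031/38773 + 153/(-48 - 62)) = √(21031/38773 + 153/(-110)) = √(21031/38773 + 153*(-1/110)) = √(21031/38773 - 153/110) = √(-3618859/4265030) = I*√15434542200770/4265030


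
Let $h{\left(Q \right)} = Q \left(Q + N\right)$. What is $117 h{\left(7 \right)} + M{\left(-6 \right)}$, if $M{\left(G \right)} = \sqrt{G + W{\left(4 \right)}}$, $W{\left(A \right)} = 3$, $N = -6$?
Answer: $819 + i \sqrt{3} \approx 819.0 + 1.732 i$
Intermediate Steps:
$h{\left(Q \right)} = Q \left(-6 + Q\right)$ ($h{\left(Q \right)} = Q \left(Q - 6\right) = Q \left(-6 + Q\right)$)
$M{\left(G \right)} = \sqrt{3 + G}$ ($M{\left(G \right)} = \sqrt{G + 3} = \sqrt{3 + G}$)
$117 h{\left(7 \right)} + M{\left(-6 \right)} = 117 \cdot 7 \left(-6 + 7\right) + \sqrt{3 - 6} = 117 \cdot 7 \cdot 1 + \sqrt{-3} = 117 \cdot 7 + i \sqrt{3} = 819 + i \sqrt{3}$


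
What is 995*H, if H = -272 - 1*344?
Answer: -612920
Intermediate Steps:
H = -616 (H = -272 - 344 = -616)
995*H = 995*(-616) = -612920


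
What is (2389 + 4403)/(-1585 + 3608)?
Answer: 6792/2023 ≈ 3.3574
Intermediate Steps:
(2389 + 4403)/(-1585 + 3608) = 6792/2023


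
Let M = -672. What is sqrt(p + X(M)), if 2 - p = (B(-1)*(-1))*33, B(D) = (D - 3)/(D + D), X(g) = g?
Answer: 2*I*sqrt(151) ≈ 24.576*I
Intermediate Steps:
B(D) = (-3 + D)/(2*D) (B(D) = (-3 + D)/((2*D)) = (-3 + D)*(1/(2*D)) = (-3 + D)/(2*D))
p = 68 (p = 2 - ((1/2)*(-3 - 1)/(-1))*(-1)*33 = 2 - ((1/2)*(-1)*(-4))*(-1)*33 = 2 - 2*(-1)*33 = 2 - (-2)*33 = 2 - 1*(-66) = 2 + 66 = 68)
sqrt(p + X(M)) = sqrt(68 - 672) = sqrt(-604) = 2*I*sqrt(151)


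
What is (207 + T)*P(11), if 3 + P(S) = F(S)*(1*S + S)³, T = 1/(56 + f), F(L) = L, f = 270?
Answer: 7903946375/326 ≈ 2.4245e+7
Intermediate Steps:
T = 1/326 (T = 1/(56 + 270) = 1/326 ≈ 0.0030675)
P(S) = -3 + 8*S⁴ (P(S) = -3 + S*(1*S + S)³ = -3 + S*(S + S)³ = -3 + S*(2*S)³ = -3 + S*(8*S³) = -3 + 8*S⁴)
(207 + T)*P(11) = (207 + 1/326)*(-3 + 8*11⁴) = 67483*(-3 + 8*14641)/326 = 67483*(-3 + 117128)/326 = (67483/326)*117125 = 7903946375/326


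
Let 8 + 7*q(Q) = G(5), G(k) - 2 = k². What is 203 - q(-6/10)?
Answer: 1402/7 ≈ 200.29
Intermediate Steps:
G(k) = 2 + k²
q(Q) = 19/7 (q(Q) = -8/7 + (2 + 5²)/7 = -8/7 + (2 + 25)/7 = -8/7 + (⅐)*27 = -8/7 + 27/7 = 19/7)
203 - q(-6/10) = 203 - 1*19/7 = 203 - 19/7 = 1402/7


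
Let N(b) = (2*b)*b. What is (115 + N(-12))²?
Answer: 162409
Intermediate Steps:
N(b) = 2*b²
(115 + N(-12))² = (115 + 2*(-12)²)² = (115 + 2*144)² = (115 + 288)² = 403² = 162409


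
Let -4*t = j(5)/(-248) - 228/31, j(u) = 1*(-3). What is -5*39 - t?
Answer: -195261/992 ≈ -196.84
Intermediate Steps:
j(u) = -3
t = 1821/992 (t = -(-3/(-248) - 228/31)/4 = -(-3*(-1/248) - 228*1/31)/4 = -(3/248 - 228/31)/4 = -¼*(-1821/248) = 1821/992 ≈ 1.8357)
-5*39 - t = -5*39 - 1*1821/992 = -195 - 1821/992 = -195261/992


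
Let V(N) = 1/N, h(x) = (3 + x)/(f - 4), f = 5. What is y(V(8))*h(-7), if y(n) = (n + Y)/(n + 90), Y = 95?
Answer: -3044/721 ≈ -4.2219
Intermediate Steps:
h(x) = 3 + x (h(x) = (3 + x)/(5 - 4) = (3 + x)/1 = (3 + x)*1 = 3 + x)
y(n) = (95 + n)/(90 + n) (y(n) = (n + 95)/(n + 90) = (95 + n)/(90 + n))
y(V(8))*h(-7) = ((95 + 1/8)/(90 + 1/8))*(3 - 7) = ((95 + 1/8)/(90 + 1/8))*(-4) = ((761/8)/(721/8))*(-4) = ((8/721)*(761/8))*(-4) = (761/721)*(-4) = -3044/721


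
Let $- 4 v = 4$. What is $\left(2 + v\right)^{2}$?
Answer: $1$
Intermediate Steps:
$v = -1$ ($v = \left(- \frac{1}{4}\right) 4 = -1$)
$\left(2 + v\right)^{2} = \left(2 - 1\right)^{2} = 1^{2} = 1$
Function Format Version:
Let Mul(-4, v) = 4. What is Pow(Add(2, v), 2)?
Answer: 1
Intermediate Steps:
v = -1 (v = Mul(Rational(-1, 4), 4) = -1)
Pow(Add(2, v), 2) = Pow(Add(2, -1), 2) = Pow(1, 2) = 1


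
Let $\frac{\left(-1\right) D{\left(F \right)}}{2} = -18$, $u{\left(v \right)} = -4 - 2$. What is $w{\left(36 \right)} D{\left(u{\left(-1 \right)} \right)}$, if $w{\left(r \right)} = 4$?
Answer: $144$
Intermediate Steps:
$u{\left(v \right)} = -6$ ($u{\left(v \right)} = -4 - 2 = -6$)
$D{\left(F \right)} = 36$ ($D{\left(F \right)} = \left(-2\right) \left(-18\right) = 36$)
$w{\left(36 \right)} D{\left(u{\left(-1 \right)} \right)} = 4 \cdot 36 = 144$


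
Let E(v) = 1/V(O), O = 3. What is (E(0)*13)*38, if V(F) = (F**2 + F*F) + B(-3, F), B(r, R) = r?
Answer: 494/15 ≈ 32.933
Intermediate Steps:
V(F) = -3 + 2*F**2 (V(F) = (F**2 + F*F) - 3 = (F**2 + F**2) - 3 = 2*F**2 - 3 = -3 + 2*F**2)
E(v) = 1/15 (E(v) = 1/(-3 + 2*3**2) = 1/(-3 + 2*9) = 1/(-3 + 18) = 1/15)
(E(0)*13)*38 = ((1/15)*13)*38 = (13/15)*38 = 494/15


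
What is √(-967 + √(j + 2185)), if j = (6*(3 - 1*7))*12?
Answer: √(-967 + √1897) ≈ 30.388*I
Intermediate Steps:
j = -288 (j = (6*(3 - 7))*12 = (6*(-4))*12 = -24*12 = -288)
√(-967 + √(j + 2185)) = √(-967 + √(-288 + 2185)) = √(-967 + √1897)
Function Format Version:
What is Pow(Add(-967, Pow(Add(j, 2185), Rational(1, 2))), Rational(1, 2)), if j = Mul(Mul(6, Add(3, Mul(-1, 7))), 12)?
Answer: Pow(Add(-967, Pow(1897, Rational(1, 2))), Rational(1, 2)) ≈ Mul(30.388, I)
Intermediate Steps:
j = -288 (j = Mul(Mul(6, Add(3, -7)), 12) = Mul(Mul(6, -4), 12) = Mul(-24, 12) = -288)
Pow(Add(-967, Pow(Add(j, 2185), Rational(1, 2))), Rational(1, 2)) = Pow(Add(-967, Pow(Add(-288, 2185), Rational(1, 2))), Rational(1, 2)) = Pow(Add(-967, Pow(1897, Rational(1, 2))), Rational(1, 2))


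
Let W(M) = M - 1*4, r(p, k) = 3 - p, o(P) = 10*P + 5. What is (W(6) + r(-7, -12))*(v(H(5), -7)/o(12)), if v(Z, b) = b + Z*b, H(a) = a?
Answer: -504/125 ≈ -4.0320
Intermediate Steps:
o(P) = 5 + 10*P
W(M) = -4 + M (W(M) = M - 4 = -4 + M)
(W(6) + r(-7, -12))*(v(H(5), -7)/o(12)) = ((-4 + 6) + (3 - 1*(-7)))*((-7*(1 + 5))/(5 + 10*12)) = (2 + (3 + 7))*((-7*6)/(5 + 120)) = (2 + 10)*(-42/125) = 12*(-42*1/125) = 12*(-42/125) = -504/125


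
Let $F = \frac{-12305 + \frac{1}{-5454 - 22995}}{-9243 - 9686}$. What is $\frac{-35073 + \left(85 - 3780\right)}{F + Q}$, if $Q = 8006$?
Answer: $- \frac{2609624892366}{538958762459} \approx -4.842$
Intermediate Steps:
$F = \frac{350064946}{538511121}$ ($F = \frac{-12305 + \frac{1}{-28449}}{-18929} = \left(-12305 - \frac{1}{28449}\right) \left(- \frac{1}{18929}\right) = \left(- \frac{350064946}{28449}\right) \left(- \frac{1}{18929}\right) = \frac{350064946}{538511121} \approx 0.65006$)
$\frac{-35073 + \left(85 - 3780\right)}{F + Q} = \frac{-35073 + \left(85 - 3780\right)}{\frac{350064946}{538511121} + 8006} = \frac{-35073 + \left(85 - 3780\right)}{\frac{4311670099672}{538511121}} = \left(-35073 - 3695\right) \frac{538511121}{4311670099672} = \left(-38768\right) \frac{538511121}{4311670099672} = - \frac{2609624892366}{538958762459}$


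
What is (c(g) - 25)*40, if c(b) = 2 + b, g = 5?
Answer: -720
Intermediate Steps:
(c(g) - 25)*40 = ((2 + 5) - 25)*40 = (7 - 25)*40 = -18*40 = -720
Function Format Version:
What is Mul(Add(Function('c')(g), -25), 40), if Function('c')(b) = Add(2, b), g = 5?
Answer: -720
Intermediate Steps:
Mul(Add(Function('c')(g), -25), 40) = Mul(Add(Add(2, 5), -25), 40) = Mul(Add(7, -25), 40) = Mul(-18, 40) = -720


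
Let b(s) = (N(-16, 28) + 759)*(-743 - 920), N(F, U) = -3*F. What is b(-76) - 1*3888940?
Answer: -5230981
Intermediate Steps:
b(s) = -1342041 (b(s) = (-3*(-16) + 759)*(-743 - 920) = (48 + 759)*(-1663) = 807*(-1663) = -1342041)
b(-76) - 1*3888940 = -1342041 - 1*3888940 = -1342041 - 3888940 = -5230981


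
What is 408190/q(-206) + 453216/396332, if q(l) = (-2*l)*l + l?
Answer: -15402506029/4214891737 ≈ -3.6543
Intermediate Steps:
q(l) = l - 2*l² (q(l) = -2*l² + l = l - 2*l²)
408190/q(-206) + 453216/396332 = 408190/((-206*(1 - 2*(-206)))) + 453216/396332 = 408190/((-206*(1 + 412))) + 453216*(1/396332) = 408190/((-206*413)) + 113304/99083 = 408190/(-85078) + 113304/99083 = 408190*(-1/85078) + 113304/99083 = -204095/42539 + 113304/99083 = -15402506029/4214891737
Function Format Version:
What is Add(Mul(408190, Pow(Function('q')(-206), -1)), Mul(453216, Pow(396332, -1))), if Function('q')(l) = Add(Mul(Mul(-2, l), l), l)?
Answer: Rational(-15402506029, 4214891737) ≈ -3.6543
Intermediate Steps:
Function('q')(l) = Add(l, Mul(-2, Pow(l, 2))) (Function('q')(l) = Add(Mul(-2, Pow(l, 2)), l) = Add(l, Mul(-2, Pow(l, 2))))
Add(Mul(408190, Pow(Function('q')(-206), -1)), Mul(453216, Pow(396332, -1))) = Add(Mul(408190, Pow(Mul(-206, Add(1, Mul(-2, -206))), -1)), Mul(453216, Pow(396332, -1))) = Add(Mul(408190, Pow(Mul(-206, Add(1, 412)), -1)), Mul(453216, Rational(1, 396332))) = Add(Mul(408190, Pow(Mul(-206, 413), -1)), Rational(113304, 99083)) = Add(Mul(408190, Pow(-85078, -1)), Rational(113304, 99083)) = Add(Mul(408190, Rational(-1, 85078)), Rational(113304, 99083)) = Add(Rational(-204095, 42539), Rational(113304, 99083)) = Rational(-15402506029, 4214891737)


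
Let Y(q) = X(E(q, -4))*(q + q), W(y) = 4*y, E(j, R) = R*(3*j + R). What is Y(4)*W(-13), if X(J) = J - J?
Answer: 0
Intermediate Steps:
E(j, R) = R*(R + 3*j)
X(J) = 0
Y(q) = 0 (Y(q) = 0*(q + q) = 0*(2*q) = 0)
Y(4)*W(-13) = 0*(4*(-13)) = 0*(-52) = 0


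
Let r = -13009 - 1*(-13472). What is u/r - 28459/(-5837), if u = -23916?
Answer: -126421175/2702531 ≈ -46.779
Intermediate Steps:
r = 463 (r = -13009 + 13472 = 463)
u/r - 28459/(-5837) = -23916/463 - 28459/(-5837) = -23916*1/463 - 28459*(-1/5837) = -23916/463 + 28459/5837 = -126421175/2702531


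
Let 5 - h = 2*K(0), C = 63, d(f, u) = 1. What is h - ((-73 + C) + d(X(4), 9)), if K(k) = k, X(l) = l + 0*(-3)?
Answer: 14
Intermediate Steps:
X(l) = l (X(l) = l + 0 = l)
h = 5 (h = 5 - 2*0 = 5 - 1*0 = 5 + 0 = 5)
h - ((-73 + C) + d(X(4), 9)) = 5 - ((-73 + 63) + 1) = 5 - (-10 + 1) = 5 - 1*(-9) = 5 + 9 = 14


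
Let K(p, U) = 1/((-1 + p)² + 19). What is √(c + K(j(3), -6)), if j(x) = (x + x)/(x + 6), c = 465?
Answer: √3439527/86 ≈ 21.565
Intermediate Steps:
j(x) = 2*x/(6 + x) (j(x) = (2*x)/(6 + x) = 2*x/(6 + x))
K(p, U) = 1/(19 + (-1 + p)²)
√(c + K(j(3), -6)) = √(465 + 1/(19 + (-1 + 2*3/(6 + 3))²)) = √(465 + 1/(19 + (-1 + 2*3/9)²)) = √(465 + 1/(19 + (-1 + 2*3*(⅑))²)) = √(465 + 1/(19 + (-1 + ⅔)²)) = √(465 + 1/(19 + (-⅓)²)) = √(465 + 1/(19 + ⅑)) = √(465 + 1/(172/9)) = √(465 + 9/172) = √(79989/172) = √3439527/86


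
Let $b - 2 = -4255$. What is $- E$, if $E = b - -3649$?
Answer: $604$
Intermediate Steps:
$b = -4253$ ($b = 2 - 4255 = -4253$)
$E = -604$ ($E = -4253 - -3649 = -4253 + 3649 = -604$)
$- E = \left(-1\right) \left(-604\right) = 604$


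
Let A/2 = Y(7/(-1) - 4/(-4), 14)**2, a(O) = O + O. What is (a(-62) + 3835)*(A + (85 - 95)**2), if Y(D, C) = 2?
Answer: 400788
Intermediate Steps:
a(O) = 2*O
A = 8 (A = 2*2**2 = 2*4 = 8)
(a(-62) + 3835)*(A + (85 - 95)**2) = (2*(-62) + 3835)*(8 + (85 - 95)**2) = (-124 + 3835)*(8 + (-10)**2) = 3711*(8 + 100) = 3711*108 = 400788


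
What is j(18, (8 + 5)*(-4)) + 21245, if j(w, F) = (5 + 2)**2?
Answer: 21294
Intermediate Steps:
j(w, F) = 49 (j(w, F) = 7**2 = 49)
j(18, (8 + 5)*(-4)) + 21245 = 49 + 21245 = 21294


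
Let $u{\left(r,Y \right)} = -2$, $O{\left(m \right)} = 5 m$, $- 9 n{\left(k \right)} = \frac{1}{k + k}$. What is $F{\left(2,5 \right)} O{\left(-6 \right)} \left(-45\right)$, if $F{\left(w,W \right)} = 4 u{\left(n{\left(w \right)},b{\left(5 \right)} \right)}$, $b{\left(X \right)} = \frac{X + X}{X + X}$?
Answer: $-10800$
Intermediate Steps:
$n{\left(k \right)} = - \frac{1}{18 k}$ ($n{\left(k \right)} = - \frac{1}{9 \left(k + k\right)} = - \frac{1}{9 \cdot 2 k} = - \frac{\frac{1}{2} \frac{1}{k}}{9} = - \frac{1}{18 k}$)
$b{\left(X \right)} = 1$ ($b{\left(X \right)} = \frac{2 X}{2 X} = 2 X \frac{1}{2 X} = 1$)
$F{\left(w,W \right)} = -8$ ($F{\left(w,W \right)} = 4 \left(-2\right) = -8$)
$F{\left(2,5 \right)} O{\left(-6 \right)} \left(-45\right) = - 8 \cdot 5 \left(-6\right) \left(-45\right) = \left(-8\right) \left(-30\right) \left(-45\right) = 240 \left(-45\right) = -10800$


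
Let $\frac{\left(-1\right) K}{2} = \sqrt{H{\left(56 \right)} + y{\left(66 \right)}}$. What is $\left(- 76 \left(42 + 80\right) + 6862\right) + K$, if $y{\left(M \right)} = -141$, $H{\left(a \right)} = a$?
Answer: $-2410 - 2 i \sqrt{85} \approx -2410.0 - 18.439 i$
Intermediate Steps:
$K = - 2 i \sqrt{85}$ ($K = - 2 \sqrt{56 - 141} = - 2 \sqrt{-85} = - 2 i \sqrt{85} \approx - 18.439 i$)
$\left(- 76 \left(42 + 80\right) + 6862\right) + K = \left(- 76 \left(42 + 80\right) + 6862\right) - 2 i \sqrt{85} = \left(\left(-76\right) 122 + 6862\right) - 2 i \sqrt{85} = \left(-9272 + 6862\right) - 2 i \sqrt{85} = -2410 - 2 i \sqrt{85}$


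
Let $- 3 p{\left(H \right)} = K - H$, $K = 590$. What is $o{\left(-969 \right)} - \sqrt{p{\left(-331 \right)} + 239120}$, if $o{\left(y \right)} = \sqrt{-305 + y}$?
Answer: $- \sqrt{238813} + 7 i \sqrt{26} \approx -488.69 + 35.693 i$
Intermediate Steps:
$p{\left(H \right)} = - \frac{590}{3} + \frac{H}{3}$ ($p{\left(H \right)} = - \frac{590 - H}{3} = - \frac{590}{3} + \frac{H}{3}$)
$o{\left(-969 \right)} - \sqrt{p{\left(-331 \right)} + 239120} = \sqrt{-305 - 969} - \sqrt{\left(- \frac{590}{3} + \frac{1}{3} \left(-331\right)\right) + 239120} = \sqrt{-1274} - \sqrt{\left(- \frac{590}{3} - \frac{331}{3}\right) + 239120} = 7 i \sqrt{26} - \sqrt{-307 + 239120} = 7 i \sqrt{26} - \sqrt{238813} = - \sqrt{238813} + 7 i \sqrt{26}$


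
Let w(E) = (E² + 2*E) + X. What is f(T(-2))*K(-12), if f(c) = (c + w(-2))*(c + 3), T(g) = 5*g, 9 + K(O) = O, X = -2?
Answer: -1764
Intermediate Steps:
K(O) = -9 + O
w(E) = -2 + E² + 2*E (w(E) = (E² + 2*E) - 2 = -2 + E² + 2*E)
f(c) = (-2 + c)*(3 + c) (f(c) = (c + (-2 + (-2)² + 2*(-2)))*(c + 3) = (c + (-2 + 4 - 4))*(3 + c) = (c - 2)*(3 + c) = (-2 + c)*(3 + c))
f(T(-2))*K(-12) = (-6 + 5*(-2) + (5*(-2))²)*(-9 - 12) = (-6 - 10 + (-10)²)*(-21) = (-6 - 10 + 100)*(-21) = 84*(-21) = -1764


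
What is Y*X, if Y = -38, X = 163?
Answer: -6194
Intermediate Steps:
Y*X = -38*163 = -6194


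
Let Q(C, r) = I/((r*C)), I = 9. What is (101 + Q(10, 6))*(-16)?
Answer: -8092/5 ≈ -1618.4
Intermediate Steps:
Q(C, r) = 9/(C*r) (Q(C, r) = 9/((r*C)) = 9/((C*r)) = 9*(1/(C*r)) = 9/(C*r))
(101 + Q(10, 6))*(-16) = (101 + 9/(10*6))*(-16) = (101 + 9*(⅒)*(⅙))*(-16) = (101 + 3/20)*(-16) = (2023/20)*(-16) = -8092/5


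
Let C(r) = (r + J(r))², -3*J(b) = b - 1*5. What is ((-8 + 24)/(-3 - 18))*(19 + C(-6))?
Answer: -3520/189 ≈ -18.624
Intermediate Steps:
J(b) = 5/3 - b/3 (J(b) = -(b - 1*5)/3 = -(b - 5)/3 = -(-5 + b)/3 = 5/3 - b/3)
C(r) = (5/3 + 2*r/3)² (C(r) = (r + (5/3 - r/3))² = (5/3 + 2*r/3)²)
((-8 + 24)/(-3 - 18))*(19 + C(-6)) = ((-8 + 24)/(-3 - 18))*(19 + (5 + 2*(-6))²/9) = (16/(-21))*(19 + (5 - 12)²/9) = (16*(-1/21))*(19 + (⅑)*(-7)²) = -16*(19 + (⅑)*49)/21 = -16*(19 + 49/9)/21 = -16/21*220/9 = -3520/189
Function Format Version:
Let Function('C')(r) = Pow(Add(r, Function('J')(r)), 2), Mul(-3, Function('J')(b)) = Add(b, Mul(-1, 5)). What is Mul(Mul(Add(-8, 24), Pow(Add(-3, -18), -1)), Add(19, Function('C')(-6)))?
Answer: Rational(-3520, 189) ≈ -18.624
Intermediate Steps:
Function('J')(b) = Add(Rational(5, 3), Mul(Rational(-1, 3), b)) (Function('J')(b) = Mul(Rational(-1, 3), Add(b, Mul(-1, 5))) = Mul(Rational(-1, 3), Add(b, -5)) = Mul(Rational(-1, 3), Add(-5, b)) = Add(Rational(5, 3), Mul(Rational(-1, 3), b)))
Function('C')(r) = Pow(Add(Rational(5, 3), Mul(Rational(2, 3), r)), 2) (Function('C')(r) = Pow(Add(r, Add(Rational(5, 3), Mul(Rational(-1, 3), r))), 2) = Pow(Add(Rational(5, 3), Mul(Rational(2, 3), r)), 2))
Mul(Mul(Add(-8, 24), Pow(Add(-3, -18), -1)), Add(19, Function('C')(-6))) = Mul(Mul(Add(-8, 24), Pow(Add(-3, -18), -1)), Add(19, Mul(Rational(1, 9), Pow(Add(5, Mul(2, -6)), 2)))) = Mul(Mul(16, Pow(-21, -1)), Add(19, Mul(Rational(1, 9), Pow(Add(5, -12), 2)))) = Mul(Mul(16, Rational(-1, 21)), Add(19, Mul(Rational(1, 9), Pow(-7, 2)))) = Mul(Rational(-16, 21), Add(19, Mul(Rational(1, 9), 49))) = Mul(Rational(-16, 21), Add(19, Rational(49, 9))) = Mul(Rational(-16, 21), Rational(220, 9)) = Rational(-3520, 189)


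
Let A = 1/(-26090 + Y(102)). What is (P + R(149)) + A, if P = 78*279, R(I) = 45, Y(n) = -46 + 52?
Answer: 568813787/26084 ≈ 21807.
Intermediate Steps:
Y(n) = 6
P = 21762
A = -1/26084 (A = 1/(-26090 + 6) = 1/(-26084) = -1/26084 ≈ -3.8338e-5)
(P + R(149)) + A = (21762 + 45) - 1/26084 = 21807 - 1/26084 = 568813787/26084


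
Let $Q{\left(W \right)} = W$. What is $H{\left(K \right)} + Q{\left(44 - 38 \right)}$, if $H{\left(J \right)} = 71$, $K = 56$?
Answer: $77$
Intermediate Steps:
$H{\left(K \right)} + Q{\left(44 - 38 \right)} = 71 + \left(44 - 38\right) = 71 + 6 = 77$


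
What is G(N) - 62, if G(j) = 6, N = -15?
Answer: -56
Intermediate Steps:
G(N) - 62 = 6 - 62 = -56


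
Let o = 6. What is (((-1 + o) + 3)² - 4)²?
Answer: 3600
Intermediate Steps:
(((-1 + o) + 3)² - 4)² = (((-1 + 6) + 3)² - 4)² = ((5 + 3)² - 4)² = (8² - 4)² = (64 - 4)² = 60² = 3600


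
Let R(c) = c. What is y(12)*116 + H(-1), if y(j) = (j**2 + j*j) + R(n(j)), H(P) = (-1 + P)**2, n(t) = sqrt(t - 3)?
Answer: 33760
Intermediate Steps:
n(t) = sqrt(-3 + t)
y(j) = sqrt(-3 + j) + 2*j**2 (y(j) = (j**2 + j*j) + sqrt(-3 + j) = (j**2 + j**2) + sqrt(-3 + j) = 2*j**2 + sqrt(-3 + j) = sqrt(-3 + j) + 2*j**2)
y(12)*116 + H(-1) = (sqrt(-3 + 12) + 2*12**2)*116 + (-1 - 1)**2 = (sqrt(9) + 2*144)*116 + (-2)**2 = (3 + 288)*116 + 4 = 291*116 + 4 = 33756 + 4 = 33760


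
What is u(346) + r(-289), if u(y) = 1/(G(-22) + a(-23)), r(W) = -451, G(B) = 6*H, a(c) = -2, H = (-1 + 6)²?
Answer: -66747/148 ≈ -450.99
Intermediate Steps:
H = 25 (H = 5² = 25)
G(B) = 150 (G(B) = 6*25 = 150)
u(y) = 1/148 (u(y) = 1/(150 - 2) = 1/148)
u(346) + r(-289) = 1/148 - 451 = -66747/148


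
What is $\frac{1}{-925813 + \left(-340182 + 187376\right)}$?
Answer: $- \frac{1}{1078619} \approx -9.2711 \cdot 10^{-7}$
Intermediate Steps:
$\frac{1}{-925813 + \left(-340182 + 187376\right)} = \frac{1}{-925813 - 152806} = \frac{1}{-1078619} = - \frac{1}{1078619}$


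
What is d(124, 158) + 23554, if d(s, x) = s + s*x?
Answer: 43270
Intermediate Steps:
d(124, 158) + 23554 = 124*(1 + 158) + 23554 = 124*159 + 23554 = 19716 + 23554 = 43270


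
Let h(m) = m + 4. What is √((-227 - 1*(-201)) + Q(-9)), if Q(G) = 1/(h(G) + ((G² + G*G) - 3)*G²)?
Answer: I*√4309223902/12874 ≈ 5.099*I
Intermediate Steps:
h(m) = 4 + m
Q(G) = 1/(4 + G + G²*(-3 + 2*G²)) (Q(G) = 1/((4 + G) + ((G² + G*G) - 3)*G²) = 1/((4 + G) + ((G² + G²) - 3)*G²) = 1/((4 + G) + (2*G² - 3)*G²) = 1/((4 + G) + (-3 + 2*G²)*G²) = 1/((4 + G) + G²*(-3 + 2*G²)) = 1/(4 + G + G²*(-3 + 2*G²)))
√((-227 - 1*(-201)) + Q(-9)) = √((-227 - 1*(-201)) + 1/(4 - 9 - 3*(-9)² + 2*(-9)⁴)) = √((-227 + 201) + 1/(4 - 9 - 3*81 + 2*6561)) = √(-26 + 1/(4 - 9 - 243 + 13122)) = √(-26 + 1/12874) = √(-334723/12874) = I*√4309223902/12874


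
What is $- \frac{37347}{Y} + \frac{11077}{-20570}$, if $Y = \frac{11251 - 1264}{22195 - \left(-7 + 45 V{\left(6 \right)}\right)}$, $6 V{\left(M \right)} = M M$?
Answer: $- \frac{510572197463}{6225230} \approx -82017.0$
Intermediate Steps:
$V{\left(M \right)} = \frac{M^{2}}{6}$ ($V{\left(M \right)} = \frac{M M}{6} = \frac{M^{2}}{6}$)
$Y = \frac{9987}{21932}$ ($Y = \frac{11251 - 1264}{22195 + \left(- 45 \frac{6^{2}}{6} + 7\right)} = \frac{11251 - 1264}{22195 + \left(- 45 \cdot \frac{1}{6} \cdot 36 + 7\right)} = \frac{9987}{22195 + \left(\left(-45\right) 6 + 7\right)} = \frac{9987}{22195 + \left(-270 + 7\right)} = \frac{9987}{22195 - 263} = \frac{9987}{21932} \approx 0.45536$)
$- \frac{37347}{Y} + \frac{11077}{-20570} = - \frac{37347}{\frac{9987}{21932}} + \frac{11077}{-20570} = \left(-37347\right) \frac{21932}{9987} + 11077 \left(- \frac{1}{20570}\right) = - \frac{273031468}{3329} - \frac{1007}{1870} = - \frac{510572197463}{6225230}$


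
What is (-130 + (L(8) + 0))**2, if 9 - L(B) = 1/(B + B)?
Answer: 3751969/256 ≈ 14656.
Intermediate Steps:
L(B) = 9 - 1/(2*B) (L(B) = 9 - 1/(B + B) = 9 - 1/(2*B))
(-130 + (L(8) + 0))**2 = (-130 + ((9 - 1/2/8) + 0))**2 = (-130 + ((9 - 1/2*1/8) + 0))**2 = (-130 + ((9 - 1/16) + 0))**2 = (-130 + (143/16 + 0))**2 = (-130 + 143/16)**2 = (-1937/16)**2 = 3751969/256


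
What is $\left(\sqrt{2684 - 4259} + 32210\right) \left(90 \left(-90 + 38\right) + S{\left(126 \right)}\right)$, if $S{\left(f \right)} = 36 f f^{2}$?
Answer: $2319405251760 + 1080132840 i \sqrt{7} \approx 2.3194 \cdot 10^{12} + 2.8578 \cdot 10^{9} i$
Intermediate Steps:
$S{\left(f \right)} = 36 f^{3}$
$\left(\sqrt{2684 - 4259} + 32210\right) \left(90 \left(-90 + 38\right) + S{\left(126 \right)}\right) = \left(\sqrt{2684 - 4259} + 32210\right) \left(90 \left(-90 + 38\right) + 36 \cdot 126^{3}\right) = \left(\sqrt{-1575} + 32210\right) \left(90 \left(-52\right) + 36 \cdot 2000376\right) = \left(15 i \sqrt{7} + 32210\right) \left(-4680 + 72013536\right) = \left(32210 + 15 i \sqrt{7}\right) 72008856 = 2319405251760 + 1080132840 i \sqrt{7}$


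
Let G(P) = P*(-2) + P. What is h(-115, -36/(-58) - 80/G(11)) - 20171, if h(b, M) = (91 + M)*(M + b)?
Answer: -3130487480/101761 ≈ -30763.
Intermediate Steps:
G(P) = -P (G(P) = -2*P + P = -P)
h(-115, -36/(-58) - 80/G(11)) - 20171 = ((-36/(-58) - 80/((-1*11)))² + 91*(-36/(-58) - 80/((-1*11))) + 91*(-115) + (-36/(-58) - 80/((-1*11)))*(-115)) - 20171 = ((-36*(-1/58) - 80/(-11))² + 91*(-36*(-1/58) - 80/(-11)) - 10465 + (-36*(-1/58) - 80/(-11))*(-115)) - 20171 = ((18/29 - 80*(-1/11))² + 91*(18/29 - 80*(-1/11)) - 10465 + (18/29 - 80*(-1/11))*(-115)) - 20171 = ((18/29 + 80/11)² + 91*(18/29 + 80/11) - 10465 + (18/29 + 80/11)*(-115)) - 20171 = ((2518/319)² + 91*(2518/319) - 10465 + (2518/319)*(-115)) - 20171 = (6340324/101761 + 229138/319 - 10465 - 289570/319) - 20171 = -1077866349/101761 - 20171 = -3130487480/101761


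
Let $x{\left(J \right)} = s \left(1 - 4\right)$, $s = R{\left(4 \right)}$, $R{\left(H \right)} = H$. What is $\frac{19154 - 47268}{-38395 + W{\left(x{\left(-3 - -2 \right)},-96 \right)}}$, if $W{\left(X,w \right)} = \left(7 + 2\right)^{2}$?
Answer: $\frac{14057}{19157} \approx 0.73378$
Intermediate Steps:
$s = 4$
$x{\left(J \right)} = -12$ ($x{\left(J \right)} = 4 \left(1 - 4\right) = 4 \left(-3\right) = -12$)
$W{\left(X,w \right)} = 81$ ($W{\left(X,w \right)} = 9^{2} = 81$)
$\frac{19154 - 47268}{-38395 + W{\left(x{\left(-3 - -2 \right)},-96 \right)}} = \frac{19154 - 47268}{-38395 + 81} = - \frac{28114}{-38314} = \left(-28114\right) \left(- \frac{1}{38314}\right) = \frac{14057}{19157}$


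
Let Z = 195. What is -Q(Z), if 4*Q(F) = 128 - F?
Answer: 67/4 ≈ 16.750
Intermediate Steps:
Q(F) = 32 - F/4 (Q(F) = (128 - F)/4 = 32 - F/4)
-Q(Z) = -(32 - ¼*195) = -(32 - 195/4) = -1*(-67/4) = 67/4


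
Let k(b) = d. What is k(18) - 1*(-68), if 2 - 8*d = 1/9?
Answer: 4913/72 ≈ 68.236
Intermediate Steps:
d = 17/72 (d = ¼ - ⅛/9 = ¼ - ⅛*⅑ = ¼ - 1/72 = 17/72 ≈ 0.23611)
k(b) = 17/72
k(18) - 1*(-68) = 17/72 - 1*(-68) = 17/72 + 68 = 4913/72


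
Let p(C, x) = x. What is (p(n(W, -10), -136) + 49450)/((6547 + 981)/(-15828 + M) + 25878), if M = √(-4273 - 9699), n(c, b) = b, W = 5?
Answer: 19982475013999311/10485804944247949 + 46404474*I*√3493/10485804944247949 ≈ 1.9057 + 2.6155e-7*I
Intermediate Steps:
M = 2*I*√3493 (M = √(-13972) = 2*I*√3493 ≈ 118.2*I)
(p(n(W, -10), -136) + 49450)/((6547 + 981)/(-15828 + M) + 25878) = (-136 + 49450)/((6547 + 981)/(-15828 + 2*I*√3493) + 25878) = 49314/(7528/(-15828 + 2*I*√3493) + 25878) = 49314/(25878 + 7528/(-15828 + 2*I*√3493))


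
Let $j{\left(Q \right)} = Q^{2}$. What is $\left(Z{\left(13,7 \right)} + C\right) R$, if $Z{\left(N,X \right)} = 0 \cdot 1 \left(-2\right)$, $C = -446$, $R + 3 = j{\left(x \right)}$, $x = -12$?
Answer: $-62886$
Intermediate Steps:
$R = 141$ ($R = -3 + \left(-12\right)^{2} = -3 + 144 = 141$)
$Z{\left(N,X \right)} = 0$ ($Z{\left(N,X \right)} = 0 \left(-2\right) = 0$)
$\left(Z{\left(13,7 \right)} + C\right) R = \left(0 - 446\right) 141 = \left(-446\right) 141 = -62886$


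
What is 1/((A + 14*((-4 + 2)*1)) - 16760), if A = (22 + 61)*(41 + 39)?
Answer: -1/10148 ≈ -9.8542e-5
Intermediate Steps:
A = 6640 (A = 83*80 = 6640)
1/((A + 14*((-4 + 2)*1)) - 16760) = 1/((6640 + 14*((-4 + 2)*1)) - 16760) = 1/((6640 + 14*(-2*1)) - 16760) = 1/((6640 + 14*(-2)) - 16760) = 1/((6640 - 28) - 16760) = 1/(6612 - 16760) = 1/(-10148) = -1/10148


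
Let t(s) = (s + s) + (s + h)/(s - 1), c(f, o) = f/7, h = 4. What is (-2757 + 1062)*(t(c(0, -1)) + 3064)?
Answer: -5186700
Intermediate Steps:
c(f, o) = f/7 (c(f, o) = f*(⅐) = f/7)
t(s) = 2*s + (4 + s)/(-1 + s) (t(s) = (s + s) + (s + 4)/(s - 1) = 2*s + (4 + s)/(-1 + s))
(-2757 + 1062)*(t(c(0, -1)) + 3064) = (-2757 + 1062)*((4 - 0/7 + 2*((⅐)*0)²)/(-1 + (⅐)*0) + 3064) = -1695*((4 - 1*0 + 2*0²)/(-1 + 0) + 3064) = -1695*((4 + 0 + 2*0)/(-1) + 3064) = -1695*(-(4 + 0 + 0) + 3064) = -1695*(-1*4 + 3064) = -1695*(-4 + 3064) = -1695*3060 = -5186700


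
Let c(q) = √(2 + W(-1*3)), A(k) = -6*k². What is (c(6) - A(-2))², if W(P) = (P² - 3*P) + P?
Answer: (24 + √17)² ≈ 790.91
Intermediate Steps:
W(P) = P² - 2*P
c(q) = √17 (c(q) = √(2 + (-1*3)*(-2 - 1*3)) = √(2 - 3*(-2 - 3)) = √(2 - 3*(-5)) = √(2 + 15) = √17)
(c(6) - A(-2))² = (√17 - (-6)*(-2)²)² = (√17 - (-6)*4)² = (√17 - 1*(-24))² = (√17 + 24)² = (24 + √17)²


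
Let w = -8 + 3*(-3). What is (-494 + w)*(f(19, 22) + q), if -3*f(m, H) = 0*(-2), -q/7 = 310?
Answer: 1108870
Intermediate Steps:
q = -2170 (q = -7*310 = -2170)
f(m, H) = 0 (f(m, H) = -0*(-2) = -⅓*0 = 0)
w = -17 (w = -8 - 9 = -17)
(-494 + w)*(f(19, 22) + q) = (-494 - 17)*(0 - 2170) = -511*(-2170) = 1108870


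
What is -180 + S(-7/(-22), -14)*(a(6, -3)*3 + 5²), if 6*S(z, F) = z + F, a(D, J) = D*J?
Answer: -15031/132 ≈ -113.87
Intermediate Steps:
S(z, F) = F/6 + z/6 (S(z, F) = (z + F)/6 = (F + z)/6 = F/6 + z/6)
-180 + S(-7/(-22), -14)*(a(6, -3)*3 + 5²) = -180 + ((⅙)*(-14) + (-7/(-22))/6)*((6*(-3))*3 + 5²) = -180 + (-7/3 + (-7*(-1/22))/6)*(-18*3 + 25) = -180 + (-7/3 + (⅙)*(7/22))*(-54 + 25) = -180 + (-7/3 + 7/132)*(-29) = -180 - 301/132*(-29) = -180 + 8729/132 = -15031/132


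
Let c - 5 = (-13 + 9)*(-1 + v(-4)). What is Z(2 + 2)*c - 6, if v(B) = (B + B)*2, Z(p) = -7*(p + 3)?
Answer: -3583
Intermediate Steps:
Z(p) = -21 - 7*p (Z(p) = -7*(3 + p) = -21 - 7*p)
v(B) = 4*B (v(B) = (2*B)*2 = 4*B)
c = 73 (c = 5 + (-13 + 9)*(-1 + 4*(-4)) = 5 - 4*(-1 - 16) = 5 - 4*(-17) = 5 + 68 = 73)
Z(2 + 2)*c - 6 = (-21 - 7*(2 + 2))*73 - 6 = (-21 - 7*4)*73 - 6 = (-21 - 28)*73 - 6 = -49*73 - 6 = -3577 - 6 = -3583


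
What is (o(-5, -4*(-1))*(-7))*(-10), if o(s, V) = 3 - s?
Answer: 560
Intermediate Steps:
(o(-5, -4*(-1))*(-7))*(-10) = ((3 - 1*(-5))*(-7))*(-10) = ((3 + 5)*(-7))*(-10) = (8*(-7))*(-10) = -56*(-10) = 560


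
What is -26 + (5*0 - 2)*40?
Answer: -106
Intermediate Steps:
-26 + (5*0 - 2)*40 = -26 + (0 - 2)*40 = -26 - 2*40 = -26 - 80 = -106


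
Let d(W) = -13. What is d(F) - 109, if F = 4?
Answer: -122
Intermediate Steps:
d(F) - 109 = -13 - 109 = -122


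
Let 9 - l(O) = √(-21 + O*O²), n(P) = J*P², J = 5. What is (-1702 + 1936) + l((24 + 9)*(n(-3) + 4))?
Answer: 243 - 598*√11823 ≈ -64780.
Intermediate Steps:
n(P) = 5*P²
l(O) = 9 - √(-21 + O³) (l(O) = 9 - √(-21 + O*O²) = 9 - √(-21 + O³))
(-1702 + 1936) + l((24 + 9)*(n(-3) + 4)) = (-1702 + 1936) + (9 - √(-21 + ((24 + 9)*(5*(-3)² + 4))³)) = 234 + (9 - √(-21 + (33*(5*9 + 4))³)) = 234 + (9 - √(-21 + (33*(45 + 4))³)) = 234 + (9 - √(-21 + (33*49)³)) = 234 + (9 - √(-21 + 1617³)) = 234 + (9 - √(-21 + 4227952113)) = 234 + (9 - √4227952092) = 234 + (9 - 598*√11823) = 243 - 598*√11823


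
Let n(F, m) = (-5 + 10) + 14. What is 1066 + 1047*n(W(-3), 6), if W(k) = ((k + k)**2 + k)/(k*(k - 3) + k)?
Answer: 20959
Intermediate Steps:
W(k) = (k + 4*k**2)/(k + k*(-3 + k)) (W(k) = ((2*k)**2 + k)/(k*(-3 + k) + k) = (4*k**2 + k)/(k + k*(-3 + k)) = (k + 4*k**2)/(k + k*(-3 + k)))
n(F, m) = 19 (n(F, m) = 5 + 14 = 19)
1066 + 1047*n(W(-3), 6) = 1066 + 1047*19 = 1066 + 19893 = 20959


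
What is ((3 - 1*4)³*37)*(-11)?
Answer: 407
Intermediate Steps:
((3 - 1*4)³*37)*(-11) = ((3 - 4)³*37)*(-11) = ((-1)³*37)*(-11) = -1*37*(-11) = -37*(-11) = 407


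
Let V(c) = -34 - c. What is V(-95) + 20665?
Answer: 20726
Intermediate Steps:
V(-95) + 20665 = (-34 - 1*(-95)) + 20665 = (-34 + 95) + 20665 = 61 + 20665 = 20726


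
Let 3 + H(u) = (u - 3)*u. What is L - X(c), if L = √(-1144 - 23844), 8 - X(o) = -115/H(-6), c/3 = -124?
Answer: -523/51 + 2*I*√6247 ≈ -10.255 + 158.08*I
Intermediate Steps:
H(u) = -3 + u*(-3 + u) (H(u) = -3 + (u - 3)*u = -3 + (-3 + u)*u = -3 + u*(-3 + u))
c = -372 (c = 3*(-124) = -372)
X(o) = 523/51 (X(o) = 8 - (-115)/(-3 + (-6)² - 3*(-6)) = 8 - (-115)/(-3 + 36 + 18) = 8 - (-115)/51 = 8 - 1*(-115/51) = 8 + 115/51 = 523/51)
L = 2*I*√6247 (L = √(-24988) = 2*I*√6247 ≈ 158.08*I)
L - X(c) = 2*I*√6247 - 1*523/51 = 2*I*√6247 - 523/51 = -523/51 + 2*I*√6247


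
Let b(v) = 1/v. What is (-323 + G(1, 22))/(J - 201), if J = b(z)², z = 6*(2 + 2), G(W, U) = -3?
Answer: 187776/115775 ≈ 1.6219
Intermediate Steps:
z = 24 (z = 6*4 = 24)
J = 1/576 (J = (1/24)² = 1/576 ≈ 0.0017361)
(-323 + G(1, 22))/(J - 201) = (-323 - 3)/(1/576 - 201) = -326/(-115775/576) = -326*(-576/115775) = 187776/115775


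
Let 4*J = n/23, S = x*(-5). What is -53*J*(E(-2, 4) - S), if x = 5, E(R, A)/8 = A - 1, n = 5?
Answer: -12985/92 ≈ -141.14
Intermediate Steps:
E(R, A) = -8 + 8*A (E(R, A) = 8*(A - 1) = 8*(-1 + A) = -8 + 8*A)
S = -25 (S = 5*(-5) = -25)
J = 5/92 (J = (5/23)/4 = (5*(1/23))/4 = (¼)*(5/23) = 5/92 ≈ 0.054348)
-53*J*(E(-2, 4) - S) = -265*((-8 + 8*4) - 1*(-25))/92 = -265*((-8 + 32) + 25)/92 = -265*(24 + 25)/92 = -265*49/92 = -53*245/92 = -12985/92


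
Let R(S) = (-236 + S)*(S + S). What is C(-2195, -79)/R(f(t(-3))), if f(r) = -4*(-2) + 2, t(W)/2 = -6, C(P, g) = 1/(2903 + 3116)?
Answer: -1/27205880 ≈ -3.6757e-8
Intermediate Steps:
C(P, g) = 1/6019
t(W) = -12 (t(W) = 2*(-6) = -12)
f(r) = 10 (f(r) = 8 + 2 = 10)
R(S) = 2*S*(-236 + S) (R(S) = (-236 + S)*(2*S) = 2*S*(-236 + S))
C(-2195, -79)/R(f(t(-3))) = 1/(6019*((2*10*(-236 + 10)))) = 1/(6019*((2*10*(-226)))) = (1/6019)/(-4520) = (1/6019)*(-1/4520) = -1/27205880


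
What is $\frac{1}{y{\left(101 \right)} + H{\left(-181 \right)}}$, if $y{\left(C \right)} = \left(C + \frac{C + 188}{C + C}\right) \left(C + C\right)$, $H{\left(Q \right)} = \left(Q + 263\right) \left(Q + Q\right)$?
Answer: $- \frac{1}{8993} \approx -0.0001112$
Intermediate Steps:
$H{\left(Q \right)} = 2 Q \left(263 + Q\right)$ ($H{\left(Q \right)} = \left(263 + Q\right) 2 Q = 2 Q \left(263 + Q\right)$)
$y{\left(C \right)} = 2 C \left(C + \frac{188 + C}{2 C}\right)$ ($y{\left(C \right)} = \left(C + \frac{188 + C}{2 C}\right) 2 C = 2 C \left(C + \frac{188 + C}{2 C}\right)$)
$\frac{1}{y{\left(101 \right)} + H{\left(-181 \right)}} = \frac{1}{\left(188 + 101 + 2 \cdot 101^{2}\right) + 2 \left(-181\right) \left(263 - 181\right)} = \frac{1}{\left(188 + 101 + 2 \cdot 10201\right) + 2 \left(-181\right) 82} = \frac{1}{\left(188 + 101 + 20402\right) - 29684} = \frac{1}{20691 - 29684} = \frac{1}{-8993} = - \frac{1}{8993}$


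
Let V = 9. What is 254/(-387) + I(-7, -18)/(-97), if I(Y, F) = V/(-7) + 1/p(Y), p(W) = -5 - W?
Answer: -340675/525546 ≈ -0.64823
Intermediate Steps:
I(Y, F) = -9/7 + 1/(-5 - Y) (I(Y, F) = 9/(-7) + 1/(-5 - Y) = 9*(-1/7) + 1/(-5 - Y) = -9/7 + 1/(-5 - Y))
254/(-387) + I(-7, -18)/(-97) = 254/(-387) + ((-52 - 9*(-7))/(7*(5 - 7)))/(-97) = 254*(-1/387) + ((1/7)*(-52 + 63)/(-2))*(-1/97) = -254/387 + ((1/7)*(-1/2)*11)*(-1/97) = -254/387 - 11/14*(-1/97) = -254/387 + 11/1358 = -340675/525546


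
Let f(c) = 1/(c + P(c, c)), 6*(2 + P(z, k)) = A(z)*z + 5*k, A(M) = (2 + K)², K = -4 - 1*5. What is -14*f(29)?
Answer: -7/144 ≈ -0.048611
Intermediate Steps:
K = -9 (K = -4 - 5 = -9)
A(M) = 49 (A(M) = (2 - 9)² = (-7)² = 49)
P(z, k) = -2 + 5*k/6 + 49*z/6 (P(z, k) = -2 + (49*z + 5*k)/6 = -2 + (5*k + 49*z)/6 = -2 + (5*k/6 + 49*z/6) = -2 + 5*k/6 + 49*z/6)
f(c) = 1/(-2 + 10*c) (f(c) = 1/(c + (-2 + 5*c/6 + 49*c/6)) = 1/(c + (-2 + 9*c)) = 1/(-2 + 10*c))
-14*f(29) = -7/(-1 + 5*29) = -7/(-1 + 145) = -7/144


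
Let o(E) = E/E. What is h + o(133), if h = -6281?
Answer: -6280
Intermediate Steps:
o(E) = 1
h + o(133) = -6281 + 1 = -6280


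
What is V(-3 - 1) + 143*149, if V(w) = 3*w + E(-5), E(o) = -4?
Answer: 21291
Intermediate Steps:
V(w) = -4 + 3*w (V(w) = 3*w - 4 = -4 + 3*w)
V(-3 - 1) + 143*149 = (-4 + 3*(-3 - 1)) + 143*149 = (-4 + 3*(-4)) + 21307 = (-4 - 12) + 21307 = -16 + 21307 = 21291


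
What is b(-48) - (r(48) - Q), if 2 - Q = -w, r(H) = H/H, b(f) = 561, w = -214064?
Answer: -213502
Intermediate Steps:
r(H) = 1
Q = -214062 (Q = 2 - (-1)*(-214064) = 2 - 1*214064 = 2 - 214064 = -214062)
b(-48) - (r(48) - Q) = 561 - (1 - 1*(-214062)) = 561 - (1 + 214062) = 561 - 1*214063 = 561 - 214063 = -213502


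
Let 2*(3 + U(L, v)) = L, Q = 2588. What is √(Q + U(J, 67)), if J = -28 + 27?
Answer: √10338/2 ≈ 50.838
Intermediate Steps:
J = -1
U(L, v) = -3 + L/2
√(Q + U(J, 67)) = √(2588 + (-3 + (½)*(-1))) = √(2588 + (-3 - ½)) = √(2588 - 7/2) = √(5169/2) = √10338/2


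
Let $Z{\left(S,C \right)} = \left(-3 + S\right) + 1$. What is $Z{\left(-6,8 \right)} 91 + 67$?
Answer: $-661$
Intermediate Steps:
$Z{\left(S,C \right)} = -2 + S$
$Z{\left(-6,8 \right)} 91 + 67 = \left(-2 - 6\right) 91 + 67 = \left(-8\right) 91 + 67 = -728 + 67 = -661$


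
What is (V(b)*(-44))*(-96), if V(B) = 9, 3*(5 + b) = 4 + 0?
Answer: 38016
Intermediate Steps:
b = -11/3 (b = -5 + (4 + 0)/3 = -5 + (⅓)*4 = -5 + 4/3 = -11/3 ≈ -3.6667)
(V(b)*(-44))*(-96) = (9*(-44))*(-96) = -396*(-96) = 38016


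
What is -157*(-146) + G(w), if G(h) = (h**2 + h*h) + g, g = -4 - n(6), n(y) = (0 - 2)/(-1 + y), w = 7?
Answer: 115082/5 ≈ 23016.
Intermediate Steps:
n(y) = -2/(-1 + y)
g = -18/5 (g = -4 - (-2)/(-1 + 6) = -4 - (-2)/5 = -4 - 1*(-2/5) = -4 + 2/5 = -18/5 ≈ -3.6000)
G(h) = -18/5 + 2*h**2 (G(h) = (h**2 + h*h) - 18/5 = (h**2 + h**2) - 18/5 = 2*h**2 - 18/5 = -18/5 + 2*h**2)
-157*(-146) + G(w) = -157*(-146) + (-18/5 + 2*7**2) = 22922 + (-18/5 + 2*49) = 22922 + (-18/5 + 98) = 22922 + 472/5 = 115082/5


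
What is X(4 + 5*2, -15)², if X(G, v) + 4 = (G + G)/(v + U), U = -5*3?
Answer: 5476/225 ≈ 24.338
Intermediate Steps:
U = -15
X(G, v) = -4 + 2*G/(-15 + v) (X(G, v) = -4 + (G + G)/(v - 15) = -4 + (2*G)/(-15 + v) = -4 + 2*G/(-15 + v))
X(4 + 5*2, -15)² = (2*(30 + (4 + 5*2) - 2*(-15))/(-15 - 15))² = (2*(30 + (4 + 10) + 30)/(-30))² = (2*(-1/30)*(30 + 14 + 30))² = (2*(-1/30)*74)² = (-74/15)² = 5476/225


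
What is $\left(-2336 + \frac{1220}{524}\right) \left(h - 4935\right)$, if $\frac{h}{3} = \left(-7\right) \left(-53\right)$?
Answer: $\frac{1168427442}{131} \approx 8.9193 \cdot 10^{6}$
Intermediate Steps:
$h = 1113$ ($h = 3 \left(\left(-7\right) \left(-53\right)\right) = 3 \cdot 371 = 1113$)
$\left(-2336 + \frac{1220}{524}\right) \left(h - 4935\right) = \left(-2336 + \frac{1220}{524}\right) \left(1113 - 4935\right) = \left(-2336 + 1220 \cdot \frac{1}{524}\right) \left(-3822\right) = \left(-2336 + \frac{305}{131}\right) \left(-3822\right) = \left(- \frac{305711}{131}\right) \left(-3822\right) = \frac{1168427442}{131}$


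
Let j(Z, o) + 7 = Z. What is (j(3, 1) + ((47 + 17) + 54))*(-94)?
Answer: -10716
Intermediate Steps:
j(Z, o) = -7 + Z
(j(3, 1) + ((47 + 17) + 54))*(-94) = ((-7 + 3) + ((47 + 17) + 54))*(-94) = (-4 + (64 + 54))*(-94) = (-4 + 118)*(-94) = 114*(-94) = -10716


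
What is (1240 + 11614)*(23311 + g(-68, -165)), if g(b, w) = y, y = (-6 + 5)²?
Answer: 299652448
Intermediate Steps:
y = 1 (y = (-1)² = 1)
g(b, w) = 1
(1240 + 11614)*(23311 + g(-68, -165)) = (1240 + 11614)*(23311 + 1) = 12854*23312 = 299652448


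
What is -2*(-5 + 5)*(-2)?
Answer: 0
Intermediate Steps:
-2*(-5 + 5)*(-2) = -2*0*(-2) = 0*(-2) = 0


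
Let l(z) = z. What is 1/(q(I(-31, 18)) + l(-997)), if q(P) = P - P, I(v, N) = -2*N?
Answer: -1/997 ≈ -0.0010030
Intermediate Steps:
q(P) = 0
1/(q(I(-31, 18)) + l(-997)) = 1/(0 - 997) = 1/(-997) = -1/997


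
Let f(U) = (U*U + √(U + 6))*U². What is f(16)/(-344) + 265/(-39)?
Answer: -330883/1677 - 32*√22/43 ≈ -200.80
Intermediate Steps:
f(U) = U²*(U² + √(6 + U)) (f(U) = (U² + √(6 + U))*U² = U²*(U² + √(6 + U)))
f(16)/(-344) + 265/(-39) = (16²*(16² + √(6 + 16)))/(-344) + 265/(-39) = (256*(256 + √22))*(-1/344) + 265*(-1/39) = (65536 + 256*√22)*(-1/344) - 265/39 = (-8192/43 - 32*√22/43) - 265/39 = -330883/1677 - 32*√22/43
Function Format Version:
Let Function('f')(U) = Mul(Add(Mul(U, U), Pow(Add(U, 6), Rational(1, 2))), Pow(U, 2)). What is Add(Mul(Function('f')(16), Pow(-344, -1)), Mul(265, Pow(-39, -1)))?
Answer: Add(Rational(-330883, 1677), Mul(Rational(-32, 43), Pow(22, Rational(1, 2)))) ≈ -200.80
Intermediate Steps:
Function('f')(U) = Mul(Pow(U, 2), Add(Pow(U, 2), Pow(Add(6, U), Rational(1, 2)))) (Function('f')(U) = Mul(Add(Pow(U, 2), Pow(Add(6, U), Rational(1, 2))), Pow(U, 2)) = Mul(Pow(U, 2), Add(Pow(U, 2), Pow(Add(6, U), Rational(1, 2)))))
Add(Mul(Function('f')(16), Pow(-344, -1)), Mul(265, Pow(-39, -1))) = Add(Mul(Mul(Pow(16, 2), Add(Pow(16, 2), Pow(Add(6, 16), Rational(1, 2)))), Pow(-344, -1)), Mul(265, Pow(-39, -1))) = Add(Mul(Mul(256, Add(256, Pow(22, Rational(1, 2)))), Rational(-1, 344)), Mul(265, Rational(-1, 39))) = Add(Mul(Add(65536, Mul(256, Pow(22, Rational(1, 2)))), Rational(-1, 344)), Rational(-265, 39)) = Add(Add(Rational(-8192, 43), Mul(Rational(-32, 43), Pow(22, Rational(1, 2)))), Rational(-265, 39)) = Add(Rational(-330883, 1677), Mul(Rational(-32, 43), Pow(22, Rational(1, 2))))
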